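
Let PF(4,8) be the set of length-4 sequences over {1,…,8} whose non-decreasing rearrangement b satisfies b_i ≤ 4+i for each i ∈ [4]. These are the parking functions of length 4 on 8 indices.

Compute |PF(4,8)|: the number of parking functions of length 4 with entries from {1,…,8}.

#PF = (9−4)·9^(4−1) = 5×729 = 3645 [KW]
E.g. (6,1,3,3) → sorted (1,3,3,6): b_i ≤ 4+i ∀i, a PF.

3645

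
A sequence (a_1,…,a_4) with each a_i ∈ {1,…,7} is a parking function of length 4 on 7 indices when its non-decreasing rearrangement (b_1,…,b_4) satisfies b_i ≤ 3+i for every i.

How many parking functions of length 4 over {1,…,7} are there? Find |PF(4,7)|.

|PF| = (7+1−4)·(7+1)^{4−1} = 4 · 512 = 2048 [KW]
E.g. (1,1,3,7) → sorted (1,1,3,7): b_i ≤ 3+i ∀i, a PF.

2048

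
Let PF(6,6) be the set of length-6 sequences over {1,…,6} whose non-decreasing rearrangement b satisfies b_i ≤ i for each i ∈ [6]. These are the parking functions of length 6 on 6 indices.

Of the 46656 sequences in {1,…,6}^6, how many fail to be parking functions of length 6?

Count = 1·7^5 = 1 · 16807 = 16807 (Pollak)
E.g. (4,4,6,1,4,4) → sorted (1,4,4,4,4,6): b_2=4>2, not a PF.
6^6 − 16807 = 46656 − 16807 = 29849

29849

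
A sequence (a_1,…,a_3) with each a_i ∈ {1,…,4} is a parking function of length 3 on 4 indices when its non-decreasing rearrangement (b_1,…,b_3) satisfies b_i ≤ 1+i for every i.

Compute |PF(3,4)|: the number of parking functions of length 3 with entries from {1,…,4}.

Count = (4−3+1)·(4+1)^(3−1) = 2·25 = 50 (Konheim–Weiss)
Example (2,3,3) → sorted (2,3,3): b_i ≤ 1+i ∀i, a PF.

50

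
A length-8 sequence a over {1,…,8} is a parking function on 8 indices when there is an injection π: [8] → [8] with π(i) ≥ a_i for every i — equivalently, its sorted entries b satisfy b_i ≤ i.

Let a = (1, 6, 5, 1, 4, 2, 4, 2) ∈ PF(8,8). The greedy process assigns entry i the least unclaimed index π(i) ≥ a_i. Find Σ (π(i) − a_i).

11

Σπ = 36 ({1..8} each once); Σa = 1+6+5+1+4+2+4+2 = 25; disp = 36−25 = 11.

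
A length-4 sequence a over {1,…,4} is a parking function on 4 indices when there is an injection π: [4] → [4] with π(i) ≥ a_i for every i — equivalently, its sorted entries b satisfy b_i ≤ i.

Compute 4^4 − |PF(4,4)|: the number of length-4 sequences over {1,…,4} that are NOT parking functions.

131

Count = (4−4+1)·(4+1)^(4−1) = 1×125 = 125 (Konheim–Weiss)
Example (4,3,2,3) → sorted (2,3,3,4): b_1=2>1, not a PF.
Total 256; non-PF = 256−125 = 131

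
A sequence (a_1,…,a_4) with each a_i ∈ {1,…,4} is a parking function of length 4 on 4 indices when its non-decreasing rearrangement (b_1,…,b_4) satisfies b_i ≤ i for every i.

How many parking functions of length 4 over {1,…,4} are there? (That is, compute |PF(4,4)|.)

|PF(4,4)| = (4+1−4)·(4+1)^{4−1} = 1·125 = 125
Example (1,1,4,3) → sorted (1,1,3,4): b_i ≤ i ∀i, a PF.

125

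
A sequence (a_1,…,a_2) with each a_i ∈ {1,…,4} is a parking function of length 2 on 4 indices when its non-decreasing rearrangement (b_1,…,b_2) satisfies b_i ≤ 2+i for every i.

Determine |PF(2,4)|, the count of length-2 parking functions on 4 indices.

15

|PF(2,4)| = 3·5^1 = 3×5 = 15
One tuple (4,2) → sorted (2,4): b_i ≤ 2+i ∀i, a PF.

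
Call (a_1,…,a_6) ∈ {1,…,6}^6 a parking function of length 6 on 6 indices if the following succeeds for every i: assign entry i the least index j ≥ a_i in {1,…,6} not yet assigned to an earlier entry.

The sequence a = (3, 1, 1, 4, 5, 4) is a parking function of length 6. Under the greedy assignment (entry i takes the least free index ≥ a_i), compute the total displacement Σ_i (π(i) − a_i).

3

Σπ = 6·7/2 = 21 (π permutes [6]); Σa = 3+1+1+4+5+4 = 18; disp = 21−18 = 3.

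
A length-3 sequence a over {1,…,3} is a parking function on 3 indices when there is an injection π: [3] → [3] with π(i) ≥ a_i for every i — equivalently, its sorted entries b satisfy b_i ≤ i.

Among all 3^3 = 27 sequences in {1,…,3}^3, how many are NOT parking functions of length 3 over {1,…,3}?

|PF| = (3+1−3)·(3+1)^{3−1} = 1·16 = 16 (Pollak)
E.g. (3,3,2) → sorted (2,3,3): b_1=2>1, not a PF.
So 27 − 16 = 11 fail.

11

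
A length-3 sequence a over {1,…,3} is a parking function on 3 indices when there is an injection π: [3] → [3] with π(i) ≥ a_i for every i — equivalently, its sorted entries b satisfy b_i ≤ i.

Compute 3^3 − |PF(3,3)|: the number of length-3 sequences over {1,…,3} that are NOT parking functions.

11

|PF(3,3)| = (3+1−3)·(3+1)^{3−1} = 1×16 = 16 (Konheim–Weiss)
E.g. (3,3,1) → sorted (1,3,3): b_2=3>2, not a PF.
3^3 − 16 = 27 − 16 = 11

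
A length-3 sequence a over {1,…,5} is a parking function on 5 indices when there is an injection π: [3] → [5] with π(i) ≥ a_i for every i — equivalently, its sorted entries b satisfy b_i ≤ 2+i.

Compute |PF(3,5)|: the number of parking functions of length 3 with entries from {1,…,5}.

108

|PF(3,5)| = (6−3)·6^(3−1) = 3·36 = 108 (Pollak)
Example (1,4,1) → sorted (1,1,4): b_i ≤ 2+i ∀i, a PF.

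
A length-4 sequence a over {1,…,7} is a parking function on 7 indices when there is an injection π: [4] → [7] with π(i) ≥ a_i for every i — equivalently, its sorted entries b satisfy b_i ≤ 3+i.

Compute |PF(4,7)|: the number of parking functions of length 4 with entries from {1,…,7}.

2048

|PF| = (7+1−4)·(7+1)^{4−1} = 4×512 = 2048
Check (6,7,2,1) → sorted (1,2,6,7): b_i ≤ 3+i ∀i, a PF.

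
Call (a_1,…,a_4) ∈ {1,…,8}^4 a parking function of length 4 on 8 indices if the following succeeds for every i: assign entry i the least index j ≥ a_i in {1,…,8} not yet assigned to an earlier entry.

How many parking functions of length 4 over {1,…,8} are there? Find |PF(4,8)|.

Count = (9−4)·9^(4−1) = 5×729 = 3645 (Konheim–Weiss)
Example (3,5,1,5) → sorted (1,3,5,5): b_i ≤ 4+i ∀i, a PF.

3645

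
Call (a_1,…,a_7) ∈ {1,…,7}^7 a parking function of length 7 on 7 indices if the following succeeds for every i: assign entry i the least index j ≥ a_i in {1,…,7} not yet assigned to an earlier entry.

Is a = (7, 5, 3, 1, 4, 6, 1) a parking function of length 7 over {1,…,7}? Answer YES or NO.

Order a: b = (1, 1, 3, 4, 5, 6, 7).
  b_1=1 ≤ 1
  b_2=1 ≤ 2
  b_3=3 ≤ 3
  b_4=4 ≤ 4
  b_5=5 ≤ 5
  b_6=6 ≤ 6
  b_7=7 ≤ 7
All bounds hold ⇒ YES

YES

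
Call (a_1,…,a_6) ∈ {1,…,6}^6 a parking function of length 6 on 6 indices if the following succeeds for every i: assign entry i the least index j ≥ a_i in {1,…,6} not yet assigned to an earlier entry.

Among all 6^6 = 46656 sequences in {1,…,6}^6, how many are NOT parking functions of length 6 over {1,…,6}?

29849

|PF(6,6)| = 1·7^5 = 1·16807 = 16807 (Pollak)
One tuple (5,3,6,6,5,3) → sorted (3,3,5,5,6,6): b_1=3>1, not a PF.
Total 46656; non-PF = 46656−16807 = 29849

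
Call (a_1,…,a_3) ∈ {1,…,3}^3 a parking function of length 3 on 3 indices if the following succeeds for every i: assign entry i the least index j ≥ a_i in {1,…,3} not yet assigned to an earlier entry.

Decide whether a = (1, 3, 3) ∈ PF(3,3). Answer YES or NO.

Sorted: b = (1, 3, 3).
  b_1=1 ≤ 1
  b_2=3 > 2
  fails at i=2 ⇒ NO

NO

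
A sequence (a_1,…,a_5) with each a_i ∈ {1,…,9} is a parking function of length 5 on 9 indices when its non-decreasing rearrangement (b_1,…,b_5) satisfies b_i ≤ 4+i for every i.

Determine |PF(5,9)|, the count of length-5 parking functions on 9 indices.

50000

|PF| = 5·10^4 = 5 · 10000 = 50000 (Pollak)
One tuple (7,2,5,6,1) → sorted (1,2,5,6,7): b_i ≤ 4+i ∀i, a PF.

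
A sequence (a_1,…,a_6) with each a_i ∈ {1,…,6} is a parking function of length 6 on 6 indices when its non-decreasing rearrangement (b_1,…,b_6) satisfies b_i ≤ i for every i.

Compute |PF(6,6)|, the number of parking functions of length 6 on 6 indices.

#PF = 1·7^5 = 1 · 16807 = 16807 (Pollak)
E.g. (2,3,1,4,4,2) → sorted (1,2,2,3,4,4): b_i ≤ i ∀i, a PF.

16807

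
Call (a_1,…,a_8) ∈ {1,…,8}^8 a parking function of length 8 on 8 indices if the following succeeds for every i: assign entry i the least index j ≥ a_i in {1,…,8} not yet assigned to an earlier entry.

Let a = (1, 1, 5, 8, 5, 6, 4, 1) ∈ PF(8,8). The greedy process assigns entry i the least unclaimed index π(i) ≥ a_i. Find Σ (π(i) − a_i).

5

Σπ = 36 ({1..8} each once); Σa = 1+1+5+8+5+6+4+1 = 31; disp = 36−31 = 5.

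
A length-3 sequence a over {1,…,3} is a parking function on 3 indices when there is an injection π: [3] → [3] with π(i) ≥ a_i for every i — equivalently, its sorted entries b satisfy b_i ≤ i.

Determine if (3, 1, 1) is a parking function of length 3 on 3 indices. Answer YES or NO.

YES

Order a: b = (1, 1, 3).
  b_1=1 ≤ 1
  b_2=1 ≤ 2
  b_3=3 ≤ 3
All bounds hold ⇒ YES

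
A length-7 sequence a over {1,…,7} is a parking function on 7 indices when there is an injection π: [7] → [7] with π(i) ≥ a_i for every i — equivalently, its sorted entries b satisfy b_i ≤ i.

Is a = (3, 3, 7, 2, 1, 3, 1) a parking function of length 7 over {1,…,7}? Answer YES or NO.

YES

Sorted: b = (1, 1, 2, 3, 3, 3, 7).
  b_1=1 ≤ 1
  b_2=1 ≤ 2
  b_3=2 ≤ 3
  b_4=3 ≤ 4
  b_5=3 ≤ 5
  b_6=3 ≤ 6
  b_7=7 ≤ 7
All bounds hold ⇒ YES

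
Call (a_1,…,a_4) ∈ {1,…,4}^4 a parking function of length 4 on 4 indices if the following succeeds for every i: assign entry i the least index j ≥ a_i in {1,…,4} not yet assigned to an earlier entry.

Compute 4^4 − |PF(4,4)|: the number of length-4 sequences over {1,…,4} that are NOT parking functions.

#PF = (4+1−4)·(4+1)^{4−1} = 1×125 = 125
Example (1,4,4,2) → sorted (1,2,4,4): b_3=4>3, not a PF.
So 256 − 125 = 131 fail.

131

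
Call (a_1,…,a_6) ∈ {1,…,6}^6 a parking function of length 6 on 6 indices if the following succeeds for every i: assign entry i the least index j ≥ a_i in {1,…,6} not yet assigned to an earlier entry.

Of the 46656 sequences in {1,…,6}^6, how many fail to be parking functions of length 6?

#PF = (6−6+1)·(6+1)^(6−1) = 1·16807 = 16807
E.g. (3,2,6,2,5,5) → sorted (2,2,3,5,5,6): b_1=2>1, not a PF.
6^6 − 16807 = 46656 − 16807 = 29849

29849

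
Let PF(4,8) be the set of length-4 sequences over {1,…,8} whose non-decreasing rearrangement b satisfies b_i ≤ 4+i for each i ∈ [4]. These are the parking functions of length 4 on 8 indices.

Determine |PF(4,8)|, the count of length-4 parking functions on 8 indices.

3645

Count = (8−4+1)·(8+1)^(4−1) = 5 · 729 = 3645 (Pollak)
Example (5,3,1,7) → sorted (1,3,5,7): b_i ≤ 4+i ∀i, a PF.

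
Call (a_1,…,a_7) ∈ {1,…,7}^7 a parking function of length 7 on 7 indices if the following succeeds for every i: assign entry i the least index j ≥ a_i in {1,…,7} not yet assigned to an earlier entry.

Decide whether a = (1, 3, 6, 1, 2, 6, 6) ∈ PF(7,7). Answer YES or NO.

NO

Rearranged: b = (1, 1, 2, 3, 6, 6, 6).
  b_1=1 ≤ 1
  b_2=1 ≤ 2
  b_3=2 ≤ 3
  b_4=3 ≤ 4
  b_5=6 > 5
  fails at i=5 ⇒ NO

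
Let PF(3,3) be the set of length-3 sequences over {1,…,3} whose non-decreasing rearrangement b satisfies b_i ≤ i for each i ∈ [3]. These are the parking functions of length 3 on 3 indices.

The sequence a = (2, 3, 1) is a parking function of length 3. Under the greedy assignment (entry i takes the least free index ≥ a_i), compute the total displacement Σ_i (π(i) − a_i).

0

Σπ(i) = 1+…+3 = 6; Σa = 2+3+1 = 6; disp = 6−6 = 0.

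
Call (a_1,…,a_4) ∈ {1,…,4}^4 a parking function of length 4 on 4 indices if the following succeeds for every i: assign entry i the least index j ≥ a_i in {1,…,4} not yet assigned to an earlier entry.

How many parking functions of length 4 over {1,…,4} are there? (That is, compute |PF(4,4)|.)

#PF = (4−4+1)·(4+1)^(4−1) = 1×125 = 125 (Pollak)
Example (4,2,3,1) → sorted (1,2,3,4): b_i ≤ i ∀i, a PF.

125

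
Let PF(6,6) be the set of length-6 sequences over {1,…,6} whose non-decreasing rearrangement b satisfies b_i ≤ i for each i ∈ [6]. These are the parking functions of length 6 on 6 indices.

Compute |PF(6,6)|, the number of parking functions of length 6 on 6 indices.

16807

Count = (6−6+1)·(6+1)^(6−1) = 1 · 16807 = 16807 (Konheim–Weiss)
Check (3,1,2,3,5,4) → sorted (1,2,3,3,4,5): b_i ≤ i ∀i, a PF.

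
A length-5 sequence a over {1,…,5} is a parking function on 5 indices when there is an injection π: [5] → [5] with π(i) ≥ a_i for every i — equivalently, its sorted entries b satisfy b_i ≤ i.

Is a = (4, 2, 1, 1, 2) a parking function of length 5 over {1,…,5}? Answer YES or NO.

Rearranged: b = (1, 1, 2, 2, 4).
  b_1=1 ≤ 1
  b_2=1 ≤ 2
  b_3=2 ≤ 3
  b_4=2 ≤ 4
  b_5=4 ≤ 5
All bounds hold ⇒ YES

YES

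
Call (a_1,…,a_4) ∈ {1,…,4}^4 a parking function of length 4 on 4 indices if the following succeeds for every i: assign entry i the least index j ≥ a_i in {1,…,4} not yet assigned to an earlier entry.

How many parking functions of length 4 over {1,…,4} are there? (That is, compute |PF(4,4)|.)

Count = (4+1−4)·(4+1)^{4−1} = 1×125 = 125 (Pollak)
E.g. (2,2,4,1) → sorted (1,2,2,4): b_i ≤ i ∀i, a PF.

125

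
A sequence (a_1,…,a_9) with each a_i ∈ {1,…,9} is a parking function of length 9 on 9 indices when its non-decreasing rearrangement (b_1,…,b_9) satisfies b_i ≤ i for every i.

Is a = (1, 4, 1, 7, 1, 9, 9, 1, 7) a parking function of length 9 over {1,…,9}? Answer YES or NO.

NO

Sorted: b = (1, 1, 1, 1, 4, 7, 7, 9, 9).
  b_1=1 ≤ 1
  b_2=1 ≤ 2
  b_3=1 ≤ 3
  b_4=1 ≤ 4
  b_5=4 ≤ 5
  b_6=7 > 6
  fails at i=6 ⇒ NO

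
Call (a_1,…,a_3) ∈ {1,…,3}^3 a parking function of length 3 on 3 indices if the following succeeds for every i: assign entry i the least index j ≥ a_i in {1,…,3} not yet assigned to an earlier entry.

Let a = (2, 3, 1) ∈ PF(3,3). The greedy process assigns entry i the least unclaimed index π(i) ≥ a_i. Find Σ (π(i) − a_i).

0

Σπ = 3·4/2 = 6 (π permutes [3]); Σa = 2+3+1 = 6; disp = 6−6 = 0.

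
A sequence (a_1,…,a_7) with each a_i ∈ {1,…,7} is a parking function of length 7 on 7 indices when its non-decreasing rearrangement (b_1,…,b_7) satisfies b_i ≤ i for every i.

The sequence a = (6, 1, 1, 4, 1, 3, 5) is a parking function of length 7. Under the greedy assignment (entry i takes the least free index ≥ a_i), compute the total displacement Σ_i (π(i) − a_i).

7

Σπ = 28 ({1..7} each once); Σa = 6+1+1+4+1+3+5 = 21; disp = 28−21 = 7.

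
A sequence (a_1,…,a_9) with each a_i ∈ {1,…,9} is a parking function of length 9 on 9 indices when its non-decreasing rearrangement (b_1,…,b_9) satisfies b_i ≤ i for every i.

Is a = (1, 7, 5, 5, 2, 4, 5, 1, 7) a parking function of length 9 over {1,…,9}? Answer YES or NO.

YES

Rearranged: b = (1, 1, 2, 4, 5, 5, 5, 7, 7).
  b_1=1 ≤ 1
  b_2=1 ≤ 2
  b_3=2 ≤ 3
  b_4=4 ≤ 4
  b_5=5 ≤ 5
  b_6=5 ≤ 6
  b_7=5 ≤ 7
  b_8=7 ≤ 8
  b_9=7 ≤ 9
All bounds hold ⇒ YES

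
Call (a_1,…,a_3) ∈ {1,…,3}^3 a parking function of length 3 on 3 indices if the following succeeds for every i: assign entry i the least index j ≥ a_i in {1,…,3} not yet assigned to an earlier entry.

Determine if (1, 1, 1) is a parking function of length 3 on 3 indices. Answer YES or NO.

YES

Sorted: b = (1, 1, 1).
  b_1=1 ≤ 1
  b_2=1 ≤ 2
  b_3=1 ≤ 3
All bounds hold ⇒ YES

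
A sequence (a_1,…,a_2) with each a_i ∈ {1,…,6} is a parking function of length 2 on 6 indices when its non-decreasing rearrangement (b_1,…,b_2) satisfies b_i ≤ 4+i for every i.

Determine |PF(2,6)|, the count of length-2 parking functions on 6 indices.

|PF(2,6)| = (6−2+1)·(6+1)^(2−1) = 5·7 = 35 (Pollak)
Example (4,5) → sorted (4,5): b_i ≤ 4+i ∀i, a PF.

35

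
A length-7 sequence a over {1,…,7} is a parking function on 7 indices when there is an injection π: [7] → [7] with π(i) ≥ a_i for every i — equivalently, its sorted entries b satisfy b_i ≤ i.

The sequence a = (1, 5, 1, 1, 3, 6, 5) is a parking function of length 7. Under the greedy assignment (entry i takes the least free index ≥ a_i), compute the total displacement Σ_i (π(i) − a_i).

Σπ = 7·8/2 = 28 (π permutes [7]); Σa = 1+5+1+1+3+6+5 = 22; disp = 28−22 = 6.

6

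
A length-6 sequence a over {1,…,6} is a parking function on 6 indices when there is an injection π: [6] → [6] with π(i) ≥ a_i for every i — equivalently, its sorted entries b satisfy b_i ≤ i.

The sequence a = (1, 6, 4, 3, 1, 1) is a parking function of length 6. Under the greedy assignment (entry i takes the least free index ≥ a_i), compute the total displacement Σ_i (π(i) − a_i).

5

Σπ = 21 ({1..6} each once); Σa = 1+6+4+3+1+1 = 16; disp = 21−16 = 5.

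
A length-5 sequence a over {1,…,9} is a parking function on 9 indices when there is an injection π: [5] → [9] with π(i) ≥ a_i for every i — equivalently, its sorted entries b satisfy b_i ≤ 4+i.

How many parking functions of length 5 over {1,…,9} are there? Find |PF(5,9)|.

#PF = (10−5)·10^(5−1) = 5×10000 = 50000 (Pollak)
Check (8,4,3,5,2) → sorted (2,3,4,5,8): b_i ≤ 4+i ∀i, a PF.

50000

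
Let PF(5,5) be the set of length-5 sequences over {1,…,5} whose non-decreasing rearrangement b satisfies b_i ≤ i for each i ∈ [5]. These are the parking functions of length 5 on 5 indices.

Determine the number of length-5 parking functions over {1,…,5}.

1296

#PF = (5−5+1)·(5+1)^(5−1) = 1·1296 = 1296 (Konheim–Weiss)
E.g. (1,4,1,3,3) → sorted (1,1,3,3,4): b_i ≤ i ∀i, a PF.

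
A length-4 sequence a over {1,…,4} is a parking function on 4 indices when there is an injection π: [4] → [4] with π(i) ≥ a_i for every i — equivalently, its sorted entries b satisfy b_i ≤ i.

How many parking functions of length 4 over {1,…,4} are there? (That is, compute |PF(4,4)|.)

125

#PF = (4+1−4)·(4+1)^{4−1} = 1·125 = 125
Example (4,2,1,1) → sorted (1,1,2,4): b_i ≤ i ∀i, a PF.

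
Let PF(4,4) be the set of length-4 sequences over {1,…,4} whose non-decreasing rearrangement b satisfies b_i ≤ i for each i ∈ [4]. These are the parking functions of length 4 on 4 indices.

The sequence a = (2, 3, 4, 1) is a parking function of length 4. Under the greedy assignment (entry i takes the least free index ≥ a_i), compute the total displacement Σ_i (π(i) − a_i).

0

Σπ = 10 ({1..4} each once); Σa = 2+3+4+1 = 10; disp = 10−10 = 0.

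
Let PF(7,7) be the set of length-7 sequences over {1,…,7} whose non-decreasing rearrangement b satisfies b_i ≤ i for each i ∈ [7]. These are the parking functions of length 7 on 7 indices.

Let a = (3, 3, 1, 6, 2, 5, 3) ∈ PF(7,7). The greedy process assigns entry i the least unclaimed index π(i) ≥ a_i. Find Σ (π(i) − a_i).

Σπ = 28 ({1..7} each once); Σa = 3+3+1+6+2+5+3 = 23; disp = 28−23 = 5.

5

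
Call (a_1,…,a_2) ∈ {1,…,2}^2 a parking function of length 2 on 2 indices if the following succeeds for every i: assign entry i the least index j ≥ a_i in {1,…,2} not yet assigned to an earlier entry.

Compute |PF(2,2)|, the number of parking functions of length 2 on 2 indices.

#PF = (2+1−2)·(2+1)^{2−1} = 1×3 = 3 [KW]
E.g. (1,1) → sorted (1,1): b_i ≤ i ∀i, a PF.

3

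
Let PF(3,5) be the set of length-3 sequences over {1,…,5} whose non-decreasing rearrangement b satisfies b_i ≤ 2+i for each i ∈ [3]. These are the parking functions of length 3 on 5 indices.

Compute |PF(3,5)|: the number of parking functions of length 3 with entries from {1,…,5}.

108

|PF| = (5−3+1)·(5+1)^(3−1) = 3·36 = 108 [KW]
E.g. (5,1,4) → sorted (1,4,5): b_i ≤ 2+i ∀i, a PF.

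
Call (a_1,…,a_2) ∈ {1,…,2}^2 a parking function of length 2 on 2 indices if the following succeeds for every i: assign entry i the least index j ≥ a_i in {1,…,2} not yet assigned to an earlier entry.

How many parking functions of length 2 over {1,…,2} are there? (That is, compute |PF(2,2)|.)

3

|PF(2,2)| = (3−2)·3^(2−1) = 1 · 3 = 3 (Konheim–Weiss)
E.g. (2,1) → sorted (1,2): b_i ≤ i ∀i, a PF.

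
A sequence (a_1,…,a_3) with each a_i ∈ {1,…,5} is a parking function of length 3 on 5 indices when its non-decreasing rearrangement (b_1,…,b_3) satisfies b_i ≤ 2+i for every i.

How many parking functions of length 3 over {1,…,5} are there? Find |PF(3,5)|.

Count = (5+1−3)·(5+1)^{3−1} = 3×36 = 108 (Konheim–Weiss)
One tuple (2,2,1) → sorted (1,2,2): b_i ≤ 2+i ∀i, a PF.

108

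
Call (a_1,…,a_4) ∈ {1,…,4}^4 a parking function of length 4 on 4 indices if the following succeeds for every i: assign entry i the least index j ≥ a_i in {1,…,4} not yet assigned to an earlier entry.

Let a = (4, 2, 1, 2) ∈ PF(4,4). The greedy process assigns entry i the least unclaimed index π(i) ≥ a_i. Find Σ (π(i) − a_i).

Σπ = 10 ({1..4} each once); Σa = 4+2+1+2 = 9; disp = 10−9 = 1.

1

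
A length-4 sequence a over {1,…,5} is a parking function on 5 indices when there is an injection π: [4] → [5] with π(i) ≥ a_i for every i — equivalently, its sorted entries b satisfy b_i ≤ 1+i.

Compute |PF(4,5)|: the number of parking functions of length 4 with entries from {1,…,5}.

|PF| = 2·6^3 = 2·216 = 432 (Konheim–Weiss)
One tuple (2,4,4,3) → sorted (2,3,4,4): b_i ≤ 1+i ∀i, a PF.

432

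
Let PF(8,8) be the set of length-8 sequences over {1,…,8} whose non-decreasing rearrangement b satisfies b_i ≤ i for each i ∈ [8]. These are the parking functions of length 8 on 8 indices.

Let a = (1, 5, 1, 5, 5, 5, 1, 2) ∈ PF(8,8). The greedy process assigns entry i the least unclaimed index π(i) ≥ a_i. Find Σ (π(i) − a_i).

Σπ(i) = 1+…+8 = 36; Σa = 1+5+1+5+5+5+1+2 = 25; disp = 36−25 = 11.

11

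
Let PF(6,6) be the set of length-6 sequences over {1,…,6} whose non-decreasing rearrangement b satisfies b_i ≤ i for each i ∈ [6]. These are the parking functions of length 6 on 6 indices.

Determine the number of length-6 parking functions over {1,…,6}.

16807

Count = 1·7^5 = 1 · 16807 = 16807 (Pollak)
Example (4,2,2,3,3,1) → sorted (1,2,2,3,3,4): b_i ≤ i ∀i, a PF.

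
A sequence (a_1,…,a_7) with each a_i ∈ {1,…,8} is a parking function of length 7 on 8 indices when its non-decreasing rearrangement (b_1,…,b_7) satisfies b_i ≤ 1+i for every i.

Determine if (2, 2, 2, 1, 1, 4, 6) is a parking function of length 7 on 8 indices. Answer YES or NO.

YES

Order a: b = (1, 1, 2, 2, 2, 4, 6).
  b_1=1 ≤ 2
  b_2=1 ≤ 3
  b_3=2 ≤ 4
  b_4=2 ≤ 5
  b_5=2 ≤ 6
  b_6=4 ≤ 7
  b_7=6 ≤ 8
All bounds hold ⇒ YES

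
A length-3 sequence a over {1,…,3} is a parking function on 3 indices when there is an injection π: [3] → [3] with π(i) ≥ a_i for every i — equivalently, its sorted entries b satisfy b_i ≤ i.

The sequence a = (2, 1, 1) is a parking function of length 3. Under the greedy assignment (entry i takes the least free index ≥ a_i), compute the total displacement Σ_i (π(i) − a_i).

Σπ = 3·4/2 = 6 (π permutes [3]); Σa = 2+1+1 = 4; disp = 6−4 = 2.

2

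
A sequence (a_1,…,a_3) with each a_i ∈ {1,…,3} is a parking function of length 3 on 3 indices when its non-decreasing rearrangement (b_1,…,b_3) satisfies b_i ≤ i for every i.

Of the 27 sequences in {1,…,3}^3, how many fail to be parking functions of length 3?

#PF = (3−3+1)·(3+1)^(3−1) = 1 · 16 = 16 (Konheim–Weiss)
E.g. (3,3,3) → sorted (3,3,3): b_1=3>1, not a PF.
So 27 − 16 = 11 fail.

11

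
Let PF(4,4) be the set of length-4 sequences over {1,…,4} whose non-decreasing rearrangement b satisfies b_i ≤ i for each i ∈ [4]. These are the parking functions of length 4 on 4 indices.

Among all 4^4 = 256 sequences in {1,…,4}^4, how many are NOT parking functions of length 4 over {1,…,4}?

131

Count = (4+1−4)·(4+1)^{4−1} = 1·125 = 125
Check (1,4,3,4) → sorted (1,3,4,4): b_2=3>2, not a PF.
4^4 − 125 = 256 − 125 = 131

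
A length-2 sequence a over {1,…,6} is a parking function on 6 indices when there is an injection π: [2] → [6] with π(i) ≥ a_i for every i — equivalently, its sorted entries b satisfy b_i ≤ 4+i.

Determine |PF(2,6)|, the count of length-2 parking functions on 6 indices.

|PF| = (7−2)·7^(2−1) = 5×7 = 35 [KW]
One tuple (2,1) → sorted (1,2): b_i ≤ 4+i ∀i, a PF.

35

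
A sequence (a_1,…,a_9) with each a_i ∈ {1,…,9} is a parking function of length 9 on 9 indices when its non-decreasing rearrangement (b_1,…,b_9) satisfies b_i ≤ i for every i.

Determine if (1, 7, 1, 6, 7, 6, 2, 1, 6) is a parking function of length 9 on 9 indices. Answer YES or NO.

Order a: b = (1, 1, 1, 2, 6, 6, 6, 7, 7).
  b_1=1 ≤ 1
  b_2=1 ≤ 2
  b_3=1 ≤ 3
  b_4=2 ≤ 4
  b_5=6 > 5
  fails at i=5 ⇒ NO

NO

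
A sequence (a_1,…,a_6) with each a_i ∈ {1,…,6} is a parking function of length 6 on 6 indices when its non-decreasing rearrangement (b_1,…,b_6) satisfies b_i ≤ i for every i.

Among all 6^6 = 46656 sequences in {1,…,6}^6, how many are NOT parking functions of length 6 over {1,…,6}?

29849

Count = (6+1−6)·(6+1)^{6−1} = 1·16807 = 16807 [KW]
One tuple (5,5,2,6,3,6) → sorted (2,3,5,5,6,6): b_1=2>1, not a PF.
6^6 − 16807 = 46656 − 16807 = 29849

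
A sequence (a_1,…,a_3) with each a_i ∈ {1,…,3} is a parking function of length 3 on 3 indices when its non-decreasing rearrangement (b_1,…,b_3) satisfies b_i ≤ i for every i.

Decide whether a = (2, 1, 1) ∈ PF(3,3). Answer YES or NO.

YES

Rearranged: b = (1, 1, 2).
  b_1=1 ≤ 1
  b_2=1 ≤ 2
  b_3=2 ≤ 3
All bounds hold ⇒ YES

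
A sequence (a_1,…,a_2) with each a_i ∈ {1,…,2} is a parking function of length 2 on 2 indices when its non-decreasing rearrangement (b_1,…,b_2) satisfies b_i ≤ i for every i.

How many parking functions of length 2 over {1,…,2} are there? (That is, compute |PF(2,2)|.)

|PF| = (3−2)·3^(2−1) = 1 · 3 = 3
Example (1,1) → sorted (1,1): b_i ≤ i ∀i, a PF.

3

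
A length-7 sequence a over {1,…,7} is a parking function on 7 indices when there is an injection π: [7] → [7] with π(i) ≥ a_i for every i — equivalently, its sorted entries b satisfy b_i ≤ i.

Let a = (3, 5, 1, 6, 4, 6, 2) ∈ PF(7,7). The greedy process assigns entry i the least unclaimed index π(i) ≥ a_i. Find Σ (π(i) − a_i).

1

Σπ = 28 ({1..7} each once); Σa = 3+5+1+6+4+6+2 = 27; disp = 28−27 = 1.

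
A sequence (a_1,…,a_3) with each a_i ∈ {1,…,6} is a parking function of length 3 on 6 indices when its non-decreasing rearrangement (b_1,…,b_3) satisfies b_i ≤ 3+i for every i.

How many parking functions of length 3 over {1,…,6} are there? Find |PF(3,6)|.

196

#PF = (7−3)·7^(3−1) = 4·49 = 196 (Konheim–Weiss)
One tuple (4,1,2) → sorted (1,2,4): b_i ≤ 3+i ∀i, a PF.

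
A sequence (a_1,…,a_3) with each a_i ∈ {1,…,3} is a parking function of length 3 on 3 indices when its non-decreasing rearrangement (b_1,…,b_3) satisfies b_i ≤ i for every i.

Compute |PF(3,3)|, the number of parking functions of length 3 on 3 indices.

|PF| = (3+1−3)·(3+1)^{3−1} = 1 · 16 = 16 [KW]
Check (1,3,2) → sorted (1,2,3): b_i ≤ i ∀i, a PF.

16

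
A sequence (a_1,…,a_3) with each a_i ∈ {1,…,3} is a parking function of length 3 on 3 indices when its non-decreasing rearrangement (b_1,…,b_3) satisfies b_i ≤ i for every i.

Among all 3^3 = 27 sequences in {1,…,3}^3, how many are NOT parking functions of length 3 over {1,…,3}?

#PF = (4−3)·4^(3−1) = 1·16 = 16 (Konheim–Weiss)
One tuple (2,2,2) → sorted (2,2,2): b_1=2>1, not a PF.
3^3 − 16 = 27 − 16 = 11

11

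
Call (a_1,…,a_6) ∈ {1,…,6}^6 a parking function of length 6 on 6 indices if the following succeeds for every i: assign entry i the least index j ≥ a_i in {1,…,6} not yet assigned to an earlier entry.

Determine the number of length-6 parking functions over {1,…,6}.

16807

|PF(6,6)| = (6−6+1)·(6+1)^(6−1) = 1·16807 = 16807 (Konheim–Weiss)
E.g. (5,1,4,2,3,4) → sorted (1,2,3,4,4,5): b_i ≤ i ∀i, a PF.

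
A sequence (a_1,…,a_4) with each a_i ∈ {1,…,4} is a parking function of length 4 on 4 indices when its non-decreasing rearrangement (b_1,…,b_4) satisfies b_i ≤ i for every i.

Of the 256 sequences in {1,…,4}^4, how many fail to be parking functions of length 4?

#PF = (4+1−4)·(4+1)^{4−1} = 1×125 = 125
One tuple (4,4,2,4) → sorted (2,4,4,4): b_1=2>1, not a PF.
So 256 − 125 = 131 fail.

131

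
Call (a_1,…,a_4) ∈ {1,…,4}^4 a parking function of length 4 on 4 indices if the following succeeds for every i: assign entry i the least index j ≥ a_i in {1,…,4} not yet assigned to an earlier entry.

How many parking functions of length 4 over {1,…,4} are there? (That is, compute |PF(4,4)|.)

|PF(4,4)| = (4+1−4)·(4+1)^{4−1} = 1·125 = 125 (Konheim–Weiss)
E.g. (1,2,3,2) → sorted (1,2,2,3): b_i ≤ i ∀i, a PF.

125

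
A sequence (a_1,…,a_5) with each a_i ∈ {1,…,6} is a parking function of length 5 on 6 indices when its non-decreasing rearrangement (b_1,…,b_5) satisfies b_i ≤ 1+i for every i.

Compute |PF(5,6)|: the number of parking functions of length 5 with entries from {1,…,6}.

4802

|PF| = (7−5)·7^(5−1) = 2 · 2401 = 4802 [KW]
One tuple (6,2,3,1,3) → sorted (1,2,3,3,6): b_i ≤ 1+i ∀i, a PF.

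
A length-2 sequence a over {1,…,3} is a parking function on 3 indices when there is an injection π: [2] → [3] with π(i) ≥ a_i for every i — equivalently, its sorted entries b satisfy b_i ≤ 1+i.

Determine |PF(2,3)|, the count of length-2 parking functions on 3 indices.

8

Count = 2·4^1 = 2×4 = 8 [KW]
Check (1,1) → sorted (1,1): b_i ≤ 1+i ∀i, a PF.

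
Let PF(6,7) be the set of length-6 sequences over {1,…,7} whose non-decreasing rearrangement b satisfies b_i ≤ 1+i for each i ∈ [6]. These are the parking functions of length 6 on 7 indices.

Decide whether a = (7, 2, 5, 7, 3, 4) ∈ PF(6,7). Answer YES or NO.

Order a: b = (2, 3, 4, 5, 7, 7).
  b_1=2 ≤ 2
  b_2=3 ≤ 3
  b_3=4 ≤ 4
  b_4=5 ≤ 5
  b_5=7 > 6
  fails at i=5 ⇒ NO

NO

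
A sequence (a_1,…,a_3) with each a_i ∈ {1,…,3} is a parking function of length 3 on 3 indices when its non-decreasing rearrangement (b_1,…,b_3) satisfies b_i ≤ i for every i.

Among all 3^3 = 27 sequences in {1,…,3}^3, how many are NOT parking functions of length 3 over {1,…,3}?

#PF = (4−3)·4^(3−1) = 1·16 = 16 (Konheim–Weiss)
E.g. (3,3,3) → sorted (3,3,3): b_1=3>1, not a PF.
So 27 − 16 = 11 fail.

11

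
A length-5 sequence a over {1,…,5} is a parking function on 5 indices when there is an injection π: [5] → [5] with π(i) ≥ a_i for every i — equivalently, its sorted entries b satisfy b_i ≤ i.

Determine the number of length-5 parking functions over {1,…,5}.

1296

Count = (6−5)·6^(5−1) = 1·1296 = 1296 [KW]
Check (5,1,3,3,2) → sorted (1,2,3,3,5): b_i ≤ i ∀i, a PF.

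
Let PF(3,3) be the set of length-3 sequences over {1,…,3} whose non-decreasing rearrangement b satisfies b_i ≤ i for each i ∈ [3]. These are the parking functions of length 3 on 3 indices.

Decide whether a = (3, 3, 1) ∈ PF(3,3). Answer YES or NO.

NO

Order a: b = (1, 3, 3).
  b_1=1 ≤ 1
  b_2=3 > 2
  fails at i=2 ⇒ NO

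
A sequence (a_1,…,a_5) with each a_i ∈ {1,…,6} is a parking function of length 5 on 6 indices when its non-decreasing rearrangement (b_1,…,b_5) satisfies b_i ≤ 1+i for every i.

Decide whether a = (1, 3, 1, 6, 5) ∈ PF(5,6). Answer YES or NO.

Rearranged: b = (1, 1, 3, 5, 6).
  b_1=1 ≤ 2
  b_2=1 ≤ 3
  b_3=3 ≤ 4
  b_4=5 ≤ 5
  b_5=6 ≤ 6
All bounds hold ⇒ YES

YES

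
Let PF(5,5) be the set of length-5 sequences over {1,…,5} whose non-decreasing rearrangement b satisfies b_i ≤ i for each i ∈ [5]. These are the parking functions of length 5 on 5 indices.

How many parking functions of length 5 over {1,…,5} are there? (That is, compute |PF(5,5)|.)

Count = (5+1−5)·(5+1)^{5−1} = 1 · 1296 = 1296 [KW]
Example (5,2,1,2,3) → sorted (1,2,2,3,5): b_i ≤ i ∀i, a PF.

1296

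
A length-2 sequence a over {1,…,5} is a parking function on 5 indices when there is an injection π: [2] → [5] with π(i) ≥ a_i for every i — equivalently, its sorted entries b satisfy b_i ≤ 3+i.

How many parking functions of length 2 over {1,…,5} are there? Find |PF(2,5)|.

24

|PF| = (5−2+1)·(5+1)^(2−1) = 4 · 6 = 24 (Konheim–Weiss)
Check (5,3) → sorted (3,5): b_i ≤ 3+i ∀i, a PF.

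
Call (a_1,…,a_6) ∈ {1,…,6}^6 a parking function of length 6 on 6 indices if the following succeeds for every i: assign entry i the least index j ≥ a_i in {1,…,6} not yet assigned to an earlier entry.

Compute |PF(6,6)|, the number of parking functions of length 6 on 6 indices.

16807

#PF = (6−6+1)·(6+1)^(6−1) = 1×16807 = 16807 (Konheim–Weiss)
Example (2,2,1,3,2,1) → sorted (1,1,2,2,2,3): b_i ≤ i ∀i, a PF.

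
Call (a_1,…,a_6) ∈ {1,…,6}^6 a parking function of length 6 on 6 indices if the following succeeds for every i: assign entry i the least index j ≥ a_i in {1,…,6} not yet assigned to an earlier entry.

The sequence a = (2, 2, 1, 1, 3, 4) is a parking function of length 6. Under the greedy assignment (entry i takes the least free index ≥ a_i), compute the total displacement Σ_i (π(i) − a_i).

8

Σπ = 21 ({1..6} each once); Σa = 2+2+1+1+3+4 = 13; disp = 21−13 = 8.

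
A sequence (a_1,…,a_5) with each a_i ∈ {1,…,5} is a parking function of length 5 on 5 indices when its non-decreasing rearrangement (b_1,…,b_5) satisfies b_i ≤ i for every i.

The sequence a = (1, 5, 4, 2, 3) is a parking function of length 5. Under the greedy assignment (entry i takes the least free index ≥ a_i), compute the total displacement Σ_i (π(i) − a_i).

0

Σπ = 5·6/2 = 15 (π permutes [5]); Σa = 1+5+4+2+3 = 15; disp = 15−15 = 0.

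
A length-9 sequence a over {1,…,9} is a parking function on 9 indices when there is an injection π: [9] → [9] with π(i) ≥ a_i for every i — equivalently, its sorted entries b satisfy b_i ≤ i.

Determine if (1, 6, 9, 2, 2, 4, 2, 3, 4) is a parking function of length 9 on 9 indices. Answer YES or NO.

Sorted: b = (1, 2, 2, 2, 3, 4, 4, 6, 9).
  b_1=1 ≤ 1
  b_2=2 ≤ 2
  b_3=2 ≤ 3
  b_4=2 ≤ 4
  b_5=3 ≤ 5
  b_6=4 ≤ 6
  b_7=4 ≤ 7
  b_8=6 ≤ 8
  b_9=9 ≤ 9
All bounds hold ⇒ YES

YES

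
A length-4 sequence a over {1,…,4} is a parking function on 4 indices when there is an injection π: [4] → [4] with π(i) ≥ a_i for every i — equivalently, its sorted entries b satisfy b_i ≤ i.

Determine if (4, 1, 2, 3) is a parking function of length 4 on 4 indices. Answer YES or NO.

Sorted: b = (1, 2, 3, 4).
  b_1=1 ≤ 1
  b_2=2 ≤ 2
  b_3=3 ≤ 3
  b_4=4 ≤ 4
All bounds hold ⇒ YES

YES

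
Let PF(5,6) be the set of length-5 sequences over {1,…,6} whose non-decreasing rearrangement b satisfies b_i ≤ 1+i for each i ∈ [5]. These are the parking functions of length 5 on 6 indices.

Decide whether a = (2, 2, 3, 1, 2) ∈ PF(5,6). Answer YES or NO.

YES

Rearranged: b = (1, 2, 2, 2, 3).
  b_1=1 ≤ 2
  b_2=2 ≤ 3
  b_3=2 ≤ 4
  b_4=2 ≤ 5
  b_5=3 ≤ 6
All bounds hold ⇒ YES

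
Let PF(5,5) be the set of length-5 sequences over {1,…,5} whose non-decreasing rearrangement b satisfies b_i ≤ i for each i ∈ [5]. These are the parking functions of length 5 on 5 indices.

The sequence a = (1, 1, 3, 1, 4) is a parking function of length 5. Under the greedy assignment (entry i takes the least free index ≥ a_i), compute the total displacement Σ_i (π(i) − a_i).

5

Σπ(i) = 1+…+5 = 15; Σa = 1+1+3+1+4 = 10; disp = 15−10 = 5.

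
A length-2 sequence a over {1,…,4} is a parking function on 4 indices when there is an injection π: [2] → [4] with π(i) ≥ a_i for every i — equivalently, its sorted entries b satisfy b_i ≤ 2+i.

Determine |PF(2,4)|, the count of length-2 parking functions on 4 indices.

|PF(2,4)| = (5−2)·5^(2−1) = 3×5 = 15 (Konheim–Weiss)
Example (3,3) → sorted (3,3): b_i ≤ 2+i ∀i, a PF.

15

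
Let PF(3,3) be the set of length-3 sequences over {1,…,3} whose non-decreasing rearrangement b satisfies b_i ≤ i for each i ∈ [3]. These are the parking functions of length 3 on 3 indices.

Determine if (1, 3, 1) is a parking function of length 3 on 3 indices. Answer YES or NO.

YES

Order a: b = (1, 1, 3).
  b_1=1 ≤ 1
  b_2=1 ≤ 2
  b_3=3 ≤ 3
All bounds hold ⇒ YES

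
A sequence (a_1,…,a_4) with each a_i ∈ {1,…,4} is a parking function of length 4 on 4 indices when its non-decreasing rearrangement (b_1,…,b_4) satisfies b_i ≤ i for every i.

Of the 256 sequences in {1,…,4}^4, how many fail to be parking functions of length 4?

|PF(4,4)| = (4−4+1)·(4+1)^(4−1) = 1×125 = 125 (Pollak)
Example (4,2,4,1) → sorted (1,2,4,4): b_3=4>3, not a PF.
4^4 − 125 = 256 − 125 = 131

131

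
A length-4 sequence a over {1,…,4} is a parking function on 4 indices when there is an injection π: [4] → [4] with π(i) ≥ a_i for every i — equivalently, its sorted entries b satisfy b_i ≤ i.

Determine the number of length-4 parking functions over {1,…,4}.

#PF = (4+1−4)·(4+1)^{4−1} = 1×125 = 125 [KW]
Example (4,2,2,1) → sorted (1,2,2,4): b_i ≤ i ∀i, a PF.

125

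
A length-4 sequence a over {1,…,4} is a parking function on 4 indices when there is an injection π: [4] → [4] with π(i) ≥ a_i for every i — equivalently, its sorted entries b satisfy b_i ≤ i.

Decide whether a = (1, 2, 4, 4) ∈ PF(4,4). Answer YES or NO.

Rearranged: b = (1, 2, 4, 4).
  b_1=1 ≤ 1
  b_2=2 ≤ 2
  b_3=4 > 3
  fails at i=3 ⇒ NO

NO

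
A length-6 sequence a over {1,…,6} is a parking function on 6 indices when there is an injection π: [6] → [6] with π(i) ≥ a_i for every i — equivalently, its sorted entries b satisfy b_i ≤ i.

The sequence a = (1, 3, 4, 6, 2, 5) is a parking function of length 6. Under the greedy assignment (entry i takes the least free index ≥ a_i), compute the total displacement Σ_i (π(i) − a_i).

Σπ = 21 ({1..6} each once); Σa = 1+3+4+6+2+5 = 21; disp = 21−21 = 0.

0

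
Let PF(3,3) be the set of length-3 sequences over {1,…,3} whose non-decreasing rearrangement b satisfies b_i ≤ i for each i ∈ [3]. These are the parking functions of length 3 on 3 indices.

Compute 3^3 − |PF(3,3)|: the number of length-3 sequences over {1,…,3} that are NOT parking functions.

|PF| = (3−3+1)·(3+1)^(3−1) = 1×16 = 16 (Konheim–Weiss)
Check (1,3,3) → sorted (1,3,3): b_2=3>2, not a PF.
3^3 − 16 = 27 − 16 = 11

11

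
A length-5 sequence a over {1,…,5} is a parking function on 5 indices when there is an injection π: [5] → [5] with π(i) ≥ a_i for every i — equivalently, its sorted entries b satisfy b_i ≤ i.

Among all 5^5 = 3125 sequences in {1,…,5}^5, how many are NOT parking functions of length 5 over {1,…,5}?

|PF| = (5+1−5)·(5+1)^{5−1} = 1·1296 = 1296
Example (4,4,3,4,5) → sorted (3,4,4,4,5): b_1=3>1, not a PF.
5^5 − 1296 = 3125 − 1296 = 1829

1829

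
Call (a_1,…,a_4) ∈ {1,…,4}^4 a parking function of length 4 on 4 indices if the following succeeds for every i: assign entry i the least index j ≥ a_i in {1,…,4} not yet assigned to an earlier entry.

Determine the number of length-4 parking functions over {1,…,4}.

125

#PF = (4+1−4)·(4+1)^{4−1} = 1·125 = 125 [KW]
Example (4,2,2,1) → sorted (1,2,2,4): b_i ≤ i ∀i, a PF.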